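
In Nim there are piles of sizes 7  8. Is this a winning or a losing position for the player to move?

Winning position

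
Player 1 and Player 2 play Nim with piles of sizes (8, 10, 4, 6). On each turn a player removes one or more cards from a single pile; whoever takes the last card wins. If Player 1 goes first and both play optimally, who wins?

Player 2 wins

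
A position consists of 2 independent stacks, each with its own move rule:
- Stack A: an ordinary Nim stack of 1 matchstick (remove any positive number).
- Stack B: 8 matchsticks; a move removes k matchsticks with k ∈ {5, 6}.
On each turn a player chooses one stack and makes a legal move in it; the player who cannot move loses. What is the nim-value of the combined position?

Stack A is a plain Nim stack of size 1, so its Grundy value is 1.
Grundy values for stack B (subtraction set {5, 6}):
k:     0  1  2  3  4  5  6  7  8
g(k):  0  0  0  0  0  1  1  1  1
So g(8) = 1.
The value of a disjunctive sum is the nim-sum of the parts.
Combined value = 1 ⊕ 1 = 0.

0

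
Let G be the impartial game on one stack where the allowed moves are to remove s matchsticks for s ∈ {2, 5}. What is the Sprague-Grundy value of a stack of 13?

Build the Grundy sequence with g(k) = mex{g(k−s) : s ∈ {2, 5}, s ≤ k}:
k:     0  1  2  3  4  5  6  7  8  9 10 11 12 13
g(k):  0  0  1  1  0  2  1  0  0  1  1  0  2  1
So g(13) = 1.

1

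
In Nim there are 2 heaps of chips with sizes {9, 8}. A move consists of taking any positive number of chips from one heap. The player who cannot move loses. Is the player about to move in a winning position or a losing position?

Compute the nim-sum pairwise:
9 ⊕ 8 = 1
The nim-sum is 1 ≠ 0, so this is an N-position: the player to move can win.

Winning position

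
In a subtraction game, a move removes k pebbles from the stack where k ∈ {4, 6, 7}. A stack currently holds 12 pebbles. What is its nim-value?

0

Build the Grundy sequence with g(k) = mex{g(k−s) : s ∈ {4, 6, 7}, s ≤ k}:
g(0) = mex{} = 0
g(1) = mex{} = 0
g(2) = mex{} = 0
g(3) = mex{} = 0
g(4) = mex{0} = 1
g(5) = mex{0} = 1
g(6) = mex{0} = 1
g(7) = mex{0} = 1
g(8) = mex{0,1} = 2
g(9) = mex{0,1} = 2
g(10) = mex{0,1} = 2
g(11) = mex{1} = 0
g(12) = mex{1,2} = 0
So g(12) = 0.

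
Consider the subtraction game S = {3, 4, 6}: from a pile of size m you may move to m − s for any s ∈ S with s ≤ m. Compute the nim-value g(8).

2

Build the Grundy sequence with g(k) = mex{g(k−s) : s ∈ {3, 4, 6}, s ≤ k}:
k:     0  1  2  3  4  5  6  7  8
g(k):  0  0  0  1  1  1  2  2  2
So g(8) = 2.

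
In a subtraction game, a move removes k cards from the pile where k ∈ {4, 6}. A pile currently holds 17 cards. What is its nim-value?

1

Build the Grundy sequence with g(k) = mex{g(k−s) : s ∈ {4, 6}, s ≤ k}:
k:     0  1  2  3  4  5  6  7  8  9 10 11 12 13 14 15 16 17
g(k):  0  0  0  0  1  1  1  1  2  2  0  0  0  0  1  1  1  1
So g(17) = 1.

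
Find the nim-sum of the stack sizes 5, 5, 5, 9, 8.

Bitwise XOR of the heap sizes:
  0101  (5)
  0101  (5)
  0101  (5)
  1001  (9)
  1000  (8)
  ----
  0100  (4)

4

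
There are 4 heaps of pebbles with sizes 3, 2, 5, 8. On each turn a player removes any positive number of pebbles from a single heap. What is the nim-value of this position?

12

Bitwise XOR of the heap sizes:
  0011  (3)
  0010  (2)
  0101  (5)
  1000  (8)
  ----
  1100  (12)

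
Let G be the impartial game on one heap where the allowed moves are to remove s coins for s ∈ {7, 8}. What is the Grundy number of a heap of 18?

0

Build the Grundy sequence with g(k) = mex{g(k−s) : s ∈ {7, 8}, s ≤ k}:
k:     0  1  2  3  4  5  6  7  8  9 10 11 12 13 14 15 16 17 18
g(k):  0  0  0  0  0  0  0  1  1  1  1  1  1  1  2  0  0  0  0
So g(18) = 0.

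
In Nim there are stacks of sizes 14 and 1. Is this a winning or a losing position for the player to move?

Winning position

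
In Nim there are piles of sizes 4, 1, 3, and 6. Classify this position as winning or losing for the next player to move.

Losing position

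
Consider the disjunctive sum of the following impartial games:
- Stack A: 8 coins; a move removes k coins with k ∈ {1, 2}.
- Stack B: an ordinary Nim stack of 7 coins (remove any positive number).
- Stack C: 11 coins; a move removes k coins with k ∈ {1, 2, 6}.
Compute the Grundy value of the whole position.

Grundy values for stack A (subtraction set {1, 2}):
k:     0  1  2  3  4  5  6  7  8
g(k):  0  1  2  0  1  2  0  1  2
So g(8) = 2.
Stack B is a plain Nim stack of size 7, so its Grundy value is 7.
Grundy values for stack C (subtraction set {1, 2, 6}):
k:     0  1  2  3  4  5  6  7  8  9 10 11
g(k):  0  1  2  0  1  2  3  0  1  2  0  1
So g(11) = 1.
The value of a disjunctive sum is the nim-sum of the parts.
Combined value = 2 ⊕ 7 ⊕ 1 = 4.

4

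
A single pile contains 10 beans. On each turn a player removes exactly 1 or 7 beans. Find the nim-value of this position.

0

Build the Grundy sequence with g(k) = mex{g(k−s) : s ∈ {1, 7}, s ≤ k}:
k:     0  1  2  3  4  5  6  7  8  9 10
g(k):  0  1  0  1  0  1  0  1  0  1  0
So g(10) = 0.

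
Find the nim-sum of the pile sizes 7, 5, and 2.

Compute the nim-sum pairwise:
7 ^ 5 = 2
2 ^ 2 = 0

0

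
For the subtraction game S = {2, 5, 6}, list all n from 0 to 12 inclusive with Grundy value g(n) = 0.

Compute g(0), g(1), … for moves {2, 5, 6}:
k:     0  1  2  3  4  5  6  7  8  9 10 11 12
g(k):  0  0  1  1  0  2  1  3  0  2  1  0  0
The P-positions (g = 0) in 0..12 are 0, 1, 4, 8, 11, 12.

0, 1, 4, 8, 11, 12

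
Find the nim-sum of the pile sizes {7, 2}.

5

Nim-sum: 7 ^ 2 = 5.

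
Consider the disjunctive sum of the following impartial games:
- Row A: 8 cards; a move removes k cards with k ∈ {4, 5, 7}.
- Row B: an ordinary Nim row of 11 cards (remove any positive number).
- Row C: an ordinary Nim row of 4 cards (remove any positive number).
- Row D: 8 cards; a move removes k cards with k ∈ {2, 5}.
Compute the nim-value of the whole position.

Grundy values for row A (subtraction set {4, 5, 7}):
g(0) = mex{} = 0
g(1) = mex{} = 0
g(2) = mex{} = 0
g(3) = mex{} = 0
g(4) = mex{0} = 1
g(5) = mex{0} = 1
g(6) = mex{0} = 1
g(7) = mex{0} = 1
g(8) = mex{0,1} = 2
So g(8) = 2.
Row B is a plain Nim row of size 11, so its Grundy value is 11.
Row C is a plain Nim row of size 4, so its Grundy value is 4.
Build the Grundy sequence for row D with g(k) = mex{g(k−s) : s ∈ {2, 5}, s ≤ k}:
k:     0  1  2  3  4  5  6  7  8
g(k):  0  0  1  1  0  2  1  0  0
So g(8) = 0.
By the Sprague-Grundy theorem, the Grundy value of a sum of independent games is the XOR of the component values.
Combined value = 2 XOR 11 XOR 4 XOR 0 = 13.

13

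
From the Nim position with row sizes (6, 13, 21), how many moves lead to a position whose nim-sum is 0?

Compute the nim-sum pairwise:
6 ⊕ 13 = 11
11 ⊕ 21 = 30
The overall nim-sum is X = 30. A row of size p has a winning move iff p XOR X < p (reduce it to p XOR X).
  6: 6 XOR 30 = 24 ≥ 6 — no move.
  13: 13 XOR 30 = 19 ≥ 13 — no move.
  21: 21 XOR 30 = 11 < 21 — winning move (to 11).
That gives 1 winning move.

1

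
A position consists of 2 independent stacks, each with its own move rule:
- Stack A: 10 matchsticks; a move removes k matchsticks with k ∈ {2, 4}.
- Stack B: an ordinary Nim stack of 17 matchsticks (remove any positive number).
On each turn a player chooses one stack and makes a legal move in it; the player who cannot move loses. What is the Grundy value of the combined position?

19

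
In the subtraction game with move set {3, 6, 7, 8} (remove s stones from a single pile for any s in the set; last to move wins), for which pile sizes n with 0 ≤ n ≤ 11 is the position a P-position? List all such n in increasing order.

Build the Grundy sequence with g(k) = mex{g(k−s) : s ∈ {3, 6, 7, 8}, s ≤ k}:
k:     0  1  2  3  4  5  6  7  8  9 10 11
g(k):  0  0  0  1  1  1  2  2  2  3  3  0
The P-positions (g = 0) in 0..11 are 0, 1, 2, 11.

0, 1, 2, 11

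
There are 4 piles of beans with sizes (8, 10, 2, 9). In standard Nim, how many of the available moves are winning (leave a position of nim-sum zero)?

3

Write each in binary and XOR column by column:
  1000  (8)
  1010  (10)
  0010  (2)
  1001  (9)
  ----
  1001  (9)
The overall nim-sum is X = 9. A pile of size p has a winning move iff p XOR X < p (reduce it to p XOR X).
  8: 8 XOR 9 = 1 < 8 — winning move (to 1).
  10: 10 XOR 9 = 3 < 10 — winning move (to 3).
  2: 2 XOR 9 = 11 ≥ 2 — no move.
  9: 9 XOR 9 = 0 < 9 — winning move (to 0).
That gives 3 winning moves.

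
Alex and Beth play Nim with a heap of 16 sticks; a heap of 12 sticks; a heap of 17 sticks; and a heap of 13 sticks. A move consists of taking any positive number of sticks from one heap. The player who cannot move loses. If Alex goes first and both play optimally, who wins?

Nim-sum: 16 ^ 12 ^ 17 ^ 13 = 0.
The nim-sum is 0, so this is a P-position: the player to move is in a losing position under optimal play; Alex is about to move from it and so loses — Beth wins.

Beth wins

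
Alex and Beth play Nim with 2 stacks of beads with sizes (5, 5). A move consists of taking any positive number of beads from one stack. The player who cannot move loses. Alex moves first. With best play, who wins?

Beth wins

Compute the nim-sum pairwise:
5 ⊕ 5 = 0
The nim-sum is 0, so this is a P-position: the player to move is in a losing position under optimal play; Alex is about to move from it and so loses — Beth wins.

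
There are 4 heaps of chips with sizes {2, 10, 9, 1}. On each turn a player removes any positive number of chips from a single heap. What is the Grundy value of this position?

Nim-sum: 2 XOR 10 XOR 9 XOR 1 = 0.

0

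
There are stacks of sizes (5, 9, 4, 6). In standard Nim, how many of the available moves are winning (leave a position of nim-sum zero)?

1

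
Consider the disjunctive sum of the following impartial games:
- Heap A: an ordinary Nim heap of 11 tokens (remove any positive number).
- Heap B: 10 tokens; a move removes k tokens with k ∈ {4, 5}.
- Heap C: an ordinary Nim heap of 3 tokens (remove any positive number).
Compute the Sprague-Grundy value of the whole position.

8

Heap A is a plain Nim heap of size 11, so its Grundy value is 11.
Build the Grundy sequence for heap B with g(k) = mex{g(k−s) : s ∈ {4, 5}, s ≤ k}:
g(0) = mex{} = 0
g(1) = mex{} = 0
g(2) = mex{} = 0
g(3) = mex{} = 0
g(4) = mex{0} = 1
g(5) = mex{0} = 1
g(6) = mex{0} = 1
g(7) = mex{0} = 1
g(8) = mex{0,1} = 2
g(9) = mex{1} = 0
g(10) = mex{1} = 0
So g(10) = 0.
Heap C is a plain Nim heap of size 3, so its Grundy value is 3.
The value of a disjunctive sum is the nim-sum of the parts.
Combined value = 11 XOR 0 XOR 3 = 8.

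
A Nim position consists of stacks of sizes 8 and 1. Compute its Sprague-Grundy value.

Nim-sum: 8 XOR 1 = 9.

9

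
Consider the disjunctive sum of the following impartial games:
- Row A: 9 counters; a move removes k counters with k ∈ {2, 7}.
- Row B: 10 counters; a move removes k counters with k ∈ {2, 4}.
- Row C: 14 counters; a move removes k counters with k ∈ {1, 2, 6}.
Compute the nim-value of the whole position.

2

Grundy values for row A (subtraction set {2, 7}):
k:     0  1  2  3  4  5  6  7  8  9
g(k):  0  0  1  1  0  0  1  1  2  0
So g(9) = 0.
Build the Grundy sequence for row B with g(k) = mex{g(k−s) : s ∈ {2, 4}, s ≤ k}:
g(0) = mex{} = 0
g(1) = mex{} = 0
g(2) = mex{0} = 1
g(3) = mex{0} = 1
g(4) = mex{0,1} = 2
g(5) = mex{0,1} = 2
g(6) = mex{1,2} = 0
g(7) = mex{1,2} = 0
g(8) = mex{0,2} = 1
g(9) = mex{0,2} = 1
g(10) = mex{0,1} = 2
So g(10) = 2.
Build the Grundy sequence for row C with g(k) = mex{g(k−s) : s ∈ {1, 2, 6}, s ≤ k}:
g(0) = mex{} = 0
g(1) = mex{0} = 1
g(2) = mex{0,1} = 2
g(3) = mex{1,2} = 0
g(4) = mex{0,2} = 1
g(5) = mex{0,1} = 2
g(6) = mex{0,1,2} = 3
g(7) = mex{1,2,3} = 0
g(8) = mex{0,2,3} = 1
g(9) = mex{0,1} = 2
g(10) = mex{1,2} = 0
g(11) = mex{0,2} = 1
g(12) = mex{0,1,3} = 2
g(13) = mex{0,1,2} = 3
g(14) = mex{1,2,3} = 0
So g(14) = 0.
By the Sprague-Grundy theorem, the Grundy value of a sum of independent games is the XOR of the component values.
Combined value = 0 XOR 2 XOR 0 = 2.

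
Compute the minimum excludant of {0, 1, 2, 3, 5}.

4

The values 0, 1, 2, 3 are all present; 4 is the first non-negative integer missing from the set.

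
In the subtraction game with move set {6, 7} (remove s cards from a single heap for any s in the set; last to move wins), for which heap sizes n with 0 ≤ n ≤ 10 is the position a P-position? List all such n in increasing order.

0, 1, 2, 3, 4, 5

Grundy values for subtraction set {6, 7}:
g(0) = mex{} = 0
g(1) = mex{} = 0
g(2) = mex{} = 0
g(3) = mex{} = 0
g(4) = mex{} = 0
g(5) = mex{} = 0
g(6) = mex{0} = 1
g(7) = mex{0} = 1
g(8) = mex{0} = 1
g(9) = mex{0} = 1
g(10) = mex{0} = 1
The P-positions (g = 0) in 0..10 are 0, 1, 2, 3, 4, 5.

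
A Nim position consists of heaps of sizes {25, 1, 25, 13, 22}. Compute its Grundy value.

26

Write each in binary and XOR column by column:
  11001  (25)
  00001  (1)
  11001  (25)
  01101  (13)
  10110  (22)
  -----
  11010  (26)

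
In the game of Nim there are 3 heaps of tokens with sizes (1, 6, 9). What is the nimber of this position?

14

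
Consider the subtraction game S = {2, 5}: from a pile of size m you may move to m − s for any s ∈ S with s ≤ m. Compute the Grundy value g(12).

Grundy values for subtraction set {2, 5}:
g(0) = mex{} = 0
g(1) = mex{} = 0
g(2) = mex{0} = 1
g(3) = mex{0} = 1
g(4) = mex{1} = 0
g(5) = mex{0,1} = 2
g(6) = mex{0} = 1
g(7) = mex{1,2} = 0
g(8) = mex{1} = 0
g(9) = mex{0} = 1
g(10) = mex{0,2} = 1
g(11) = mex{1} = 0
g(12) = mex{0,1} = 2
So g(12) = 2.

2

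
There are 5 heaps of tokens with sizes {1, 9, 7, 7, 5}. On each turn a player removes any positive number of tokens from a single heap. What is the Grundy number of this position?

Nim-sum: 1 XOR 9 XOR 7 XOR 7 XOR 5 = 13.

13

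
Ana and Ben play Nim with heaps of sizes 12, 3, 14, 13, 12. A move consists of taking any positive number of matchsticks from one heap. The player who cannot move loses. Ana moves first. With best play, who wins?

Ben wins

Compute the nim-sum pairwise:
12 XOR 3 = 15
15 XOR 14 = 1
1 XOR 13 = 12
12 XOR 12 = 0
The nim-sum is 0, so this is a P-position: the player to move is in a losing position under optimal play; Ana is about to move from it and so loses — Ben wins.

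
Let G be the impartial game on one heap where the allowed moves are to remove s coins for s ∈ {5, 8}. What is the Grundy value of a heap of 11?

2

Compute g(0), g(1), … for moves {5, 8}:
k:     0  1  2  3  4  5  6  7  8  9 10 11
g(k):  0  0  0  0  0  1  1  1  1  1  2  2
So g(11) = 2.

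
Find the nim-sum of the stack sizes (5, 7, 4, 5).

Compute the nim-sum pairwise:
5 XOR 7 = 2
2 XOR 4 = 6
6 XOR 5 = 3

3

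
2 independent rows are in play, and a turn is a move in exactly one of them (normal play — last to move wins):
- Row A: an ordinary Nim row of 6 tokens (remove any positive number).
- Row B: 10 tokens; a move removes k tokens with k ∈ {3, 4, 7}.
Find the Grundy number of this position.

6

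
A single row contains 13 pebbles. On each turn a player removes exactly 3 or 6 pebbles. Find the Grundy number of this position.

1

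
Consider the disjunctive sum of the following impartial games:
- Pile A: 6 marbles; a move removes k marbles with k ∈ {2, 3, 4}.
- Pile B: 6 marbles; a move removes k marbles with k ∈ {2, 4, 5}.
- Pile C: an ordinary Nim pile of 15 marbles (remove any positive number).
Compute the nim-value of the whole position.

12

Grundy values for pile A (subtraction set {2, 3, 4}):
k:     0  1  2  3  4  5  6
g(k):  0  0  1  1  2  2  0
So g(6) = 0.
Grundy values for pile B (subtraction set {2, 4, 5}):
k:     0  1  2  3  4  5  6
g(k):  0  0  1  1  2  2  3
So g(6) = 3.
Pile C is a plain Nim pile of size 15, so its Grundy value is 15.
By the Sprague-Grundy theorem, the Grundy value of a sum of independent games is the XOR of the component values.
Combined value = 0 ⊕ 3 ⊕ 15 = 12.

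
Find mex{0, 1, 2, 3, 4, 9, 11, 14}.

5

The values 0, 1, 2, 3, 4 are all present; 5 is the first non-negative integer missing from the set.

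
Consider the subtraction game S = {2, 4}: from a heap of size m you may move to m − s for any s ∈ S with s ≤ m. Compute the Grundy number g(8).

1

Grundy values for subtraction set {2, 4}:
k:     0  1  2  3  4  5  6  7  8
g(k):  0  0  1  1  2  2  0  0  1
So g(8) = 1.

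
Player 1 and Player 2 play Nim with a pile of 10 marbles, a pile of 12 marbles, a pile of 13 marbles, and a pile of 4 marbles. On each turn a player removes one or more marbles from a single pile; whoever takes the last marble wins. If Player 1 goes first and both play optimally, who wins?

Compute the nim-sum pairwise:
10 ^ 12 = 6
6 ^ 13 = 11
11 ^ 4 = 15
The nim-sum is 15 ≠ 0, so this is an N-position: the player to move can win; Player 1 has a winning move.

Player 1 wins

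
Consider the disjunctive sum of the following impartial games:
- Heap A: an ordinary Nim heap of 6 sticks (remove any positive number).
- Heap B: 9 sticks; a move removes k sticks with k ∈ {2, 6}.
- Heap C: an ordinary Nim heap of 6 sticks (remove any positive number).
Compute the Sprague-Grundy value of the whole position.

0

Heap A is a plain Nim heap of size 6, so its Grundy value is 6.
For heap B, compute g(0), g(1), … with moves {2, 6}:
g(0) = mex{} = 0
g(1) = mex{} = 0
g(2) = mex{0} = 1
g(3) = mex{0} = 1
g(4) = mex{1} = 0
g(5) = mex{1} = 0
g(6) = mex{0} = 1
g(7) = mex{0} = 1
g(8) = mex{1} = 0
g(9) = mex{1} = 0
So g(9) = 0.
Heap C is a plain Nim heap of size 6, so its Grundy value is 6.
The value of a disjunctive sum is the nim-sum of the parts.
Combined value = 6 XOR 0 XOR 6 = 0.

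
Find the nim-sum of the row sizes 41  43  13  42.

Nim-sum: 41 ^ 43 ^ 13 ^ 42 = 37.

37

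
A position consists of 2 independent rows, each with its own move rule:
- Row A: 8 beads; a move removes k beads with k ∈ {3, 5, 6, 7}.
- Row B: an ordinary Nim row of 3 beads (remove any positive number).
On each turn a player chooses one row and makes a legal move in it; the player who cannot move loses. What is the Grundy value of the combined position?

Build the Grundy sequence for row A with g(k) = mex{g(k−s) : s ∈ {3, 5, 6, 7}, s ≤ k}:
k:     0  1  2  3  4  5  6  7  8
g(k):  0  0  0  1  1  1  2  2  2
So g(8) = 2.
Row B is a plain Nim row of size 3, so its Grundy value is 3.
The value of a disjunctive sum is the nim-sum of the parts.
Combined value = 2 ⊕ 3 = 1.

1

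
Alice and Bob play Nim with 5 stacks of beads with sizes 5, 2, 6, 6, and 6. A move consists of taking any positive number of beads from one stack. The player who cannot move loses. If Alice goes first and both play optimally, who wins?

In binary:
  101  (5)
  010  (2)
  110  (6)
  110  (6)
  110  (6)
  ---
  001  (1)
The nim-sum is 1 ≠ 0, so this is an N-position: the player to move can win; Alice has a winning move.

Alice wins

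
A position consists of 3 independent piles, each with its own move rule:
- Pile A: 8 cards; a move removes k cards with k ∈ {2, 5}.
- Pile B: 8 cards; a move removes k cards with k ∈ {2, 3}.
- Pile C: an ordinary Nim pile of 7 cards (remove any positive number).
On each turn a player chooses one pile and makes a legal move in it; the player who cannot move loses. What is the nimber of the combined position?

6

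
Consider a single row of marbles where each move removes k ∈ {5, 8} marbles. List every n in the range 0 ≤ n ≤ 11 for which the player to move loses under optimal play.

0, 1, 2, 3, 4

Grundy values for subtraction set {5, 8}:
k:     0  1  2  3  4  5  6  7  8  9 10 11
g(k):  0  0  0  0  0  1  1  1  1  1  2  2
The P-positions (g = 0) in 0..11 are 0, 1, 2, 3, 4.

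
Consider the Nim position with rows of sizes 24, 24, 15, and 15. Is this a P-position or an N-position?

Bitwise XOR of the heap sizes:
  11000  (24)
  11000  (24)
  01111  (15)
  01111  (15)
  -----
  00000  (0)
The nim-sum is 0, so this is a P-position: the player to move is in a losing position under optimal play.

P-position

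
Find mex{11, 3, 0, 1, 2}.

4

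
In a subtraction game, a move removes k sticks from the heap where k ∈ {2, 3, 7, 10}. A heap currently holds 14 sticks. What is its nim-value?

Compute g(0), g(1), … for moves {2, 3, 7, 10}:
k:     0  1  2  3  4  5  6  7  8  9 10 11 12 13 14
g(k):  0  0  1  1  2  0  0  1  1  2  2  3  3  4  0
So g(14) = 0.

0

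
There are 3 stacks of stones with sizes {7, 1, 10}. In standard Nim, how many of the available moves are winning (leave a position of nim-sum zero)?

1

Nim-sum: 7 XOR 1 XOR 10 = 12.
The overall nim-sum is X = 12. A stack of size p has a winning move iff p XOR X < p (reduce it to p XOR X).
  7: 7 XOR 12 = 11 ≥ 7 — no move.
  1: 1 XOR 12 = 13 ≥ 1 — no move.
  10: 10 XOR 12 = 6 < 10 — winning move (to 6).
That gives 1 winning move.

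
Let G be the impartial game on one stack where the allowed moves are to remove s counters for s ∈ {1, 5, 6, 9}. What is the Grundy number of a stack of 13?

1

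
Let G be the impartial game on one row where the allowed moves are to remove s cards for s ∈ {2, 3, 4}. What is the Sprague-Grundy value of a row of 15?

1

Build the Grundy sequence with g(k) = mex{g(k−s) : s ∈ {2, 3, 4}, s ≤ k}:
k:     0  1  2  3  4  5  6  7  8  9 10 11 12 13 14 15
g(k):  0  0  1  1  2  2  0  0  1  1  2  2  0  0  1  1
So g(15) = 1.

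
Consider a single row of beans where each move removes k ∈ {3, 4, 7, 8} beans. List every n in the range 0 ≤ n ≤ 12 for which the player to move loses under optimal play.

0, 1, 2, 11, 12

Grundy values for subtraction set {3, 4, 7, 8}:
k:     0  1  2  3  4  5  6  7  8  9 10 11 12
g(k):  0  0  0  1  1  1  2  2  2  3  3  0  0
The P-positions (g = 0) in 0..12 are 0, 1, 2, 11, 12.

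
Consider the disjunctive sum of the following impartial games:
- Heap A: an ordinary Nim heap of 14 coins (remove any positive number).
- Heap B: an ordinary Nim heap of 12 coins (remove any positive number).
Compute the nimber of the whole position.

2

Heap A is a plain Nim heap of size 14, so its Grundy value is 14.
Heap B is a plain Nim heap of size 12, so its Grundy value is 12.
By the Sprague-Grundy theorem, the Grundy value of a sum of independent games is the XOR of the component values.
Combined value = 14 ⊕ 12 = 2.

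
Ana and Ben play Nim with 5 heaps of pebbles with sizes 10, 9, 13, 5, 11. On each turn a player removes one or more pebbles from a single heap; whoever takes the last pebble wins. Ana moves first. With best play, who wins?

Ben wins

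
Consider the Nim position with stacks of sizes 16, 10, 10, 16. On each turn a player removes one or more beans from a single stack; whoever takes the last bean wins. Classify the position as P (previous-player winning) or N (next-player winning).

P-position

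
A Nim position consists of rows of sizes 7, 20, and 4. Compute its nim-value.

23

Nim-sum: 7 XOR 20 XOR 4 = 23.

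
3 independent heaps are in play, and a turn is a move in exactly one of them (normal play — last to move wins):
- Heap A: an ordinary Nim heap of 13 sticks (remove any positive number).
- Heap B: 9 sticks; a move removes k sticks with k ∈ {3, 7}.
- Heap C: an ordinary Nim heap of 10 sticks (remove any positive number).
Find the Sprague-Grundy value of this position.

Heap A is a plain Nim heap of size 13, so its Grundy value is 13.
Grundy values for heap B (subtraction set {3, 7}):
k:     0  1  2  3  4  5  6  7  8  9
g(k):  0  0  0  1  1  1  0  2  2  1
So g(9) = 1.
Heap C is a plain Nim heap of size 10, so its Grundy value is 10.
By the Sprague-Grundy theorem, the Grundy value of a sum of independent games is the XOR of the component values.
Combined value = 13 XOR 1 XOR 10 = 6.

6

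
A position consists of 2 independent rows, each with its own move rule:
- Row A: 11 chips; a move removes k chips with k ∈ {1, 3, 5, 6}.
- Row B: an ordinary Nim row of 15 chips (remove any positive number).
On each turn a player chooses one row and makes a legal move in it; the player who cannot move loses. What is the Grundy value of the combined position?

For row A, compute g(0), g(1), … with moves {1, 3, 5, 6}:
g(0) = mex{} = 0
g(1) = mex{0} = 1
g(2) = mex{1} = 0
g(3) = mex{0} = 1
g(4) = mex{1} = 0
g(5) = mex{0} = 1
g(6) = mex{0,1} = 2
g(7) = mex{0,1,2} = 3
g(8) = mex{0,1,3} = 2
g(9) = mex{0,1,2} = 3
g(10) = mex{0,1,3} = 2
g(11) = mex{1,2} = 0
So g(11) = 0.
Row B is a plain Nim row of size 15, so its Grundy value is 15.
The value of a disjunctive sum is the nim-sum of the parts.
Combined value = 0 XOR 15 = 15.

15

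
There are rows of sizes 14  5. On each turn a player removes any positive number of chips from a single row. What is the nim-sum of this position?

Bitwise XOR of the heap sizes:
  1110  (14)
  0101  (5)
  ----
  1011  (11)

11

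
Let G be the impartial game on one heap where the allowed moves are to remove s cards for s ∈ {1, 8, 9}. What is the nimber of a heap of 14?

Grundy values for subtraction set {1, 8, 9}:
k:     0  1  2  3  4  5  6  7  8  9 10 11 12 13 14
g(k):  0  1  0  1  0  1  0  1  2  3  2  3  2  3  2
So g(14) = 2.

2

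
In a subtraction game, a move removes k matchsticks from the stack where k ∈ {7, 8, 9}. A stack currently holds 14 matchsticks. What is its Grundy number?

Compute g(0), g(1), … for moves {7, 8, 9}:
g(0) = mex{} = 0
g(1) = mex{} = 0
g(2) = mex{} = 0
g(3) = mex{} = 0
g(4) = mex{} = 0
g(5) = mex{} = 0
g(6) = mex{} = 0
g(7) = mex{0} = 1
g(8) = mex{0} = 1
g(9) = mex{0} = 1
g(10) = mex{0} = 1
g(11) = mex{0} = 1
g(12) = mex{0} = 1
g(13) = mex{0} = 1
g(14) = mex{0,1} = 2
So g(14) = 2.

2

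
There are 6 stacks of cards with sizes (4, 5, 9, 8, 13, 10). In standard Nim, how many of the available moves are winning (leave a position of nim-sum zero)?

3

Compute the nim-sum pairwise:
4 ⊕ 5 = 1
1 ⊕ 9 = 8
8 ⊕ 8 = 0
0 ⊕ 13 = 13
13 ⊕ 10 = 7
The overall nim-sum is X = 7. A stack of size p has a winning move iff p XOR X < p (reduce it to p XOR X).
  4: 4 XOR 7 = 3 < 4 — winning move (to 3).
  5: 5 XOR 7 = 2 < 5 — winning move (to 2).
  9: 9 XOR 7 = 14 ≥ 9 — no move.
  8: 8 XOR 7 = 15 ≥ 8 — no move.
  13: 13 XOR 7 = 10 < 13 — winning move (to 10).
  10: 10 XOR 7 = 13 ≥ 10 — no move.
That gives 3 winning moves.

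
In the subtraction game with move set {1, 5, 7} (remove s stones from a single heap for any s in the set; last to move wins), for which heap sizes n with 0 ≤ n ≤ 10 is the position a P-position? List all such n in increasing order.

0, 2, 4, 6, 8, 10

Grundy values for subtraction set {1, 5, 7}:
g(0) = mex{} = 0
g(1) = mex{0} = 1
g(2) = mex{1} = 0
g(3) = mex{0} = 1
g(4) = mex{1} = 0
g(5) = mex{0} = 1
g(6) = mex{1} = 0
g(7) = mex{0} = 1
g(8) = mex{1} = 0
g(9) = mex{0} = 1
g(10) = mex{1} = 0
The P-positions (g = 0) in 0..10 are 0, 2, 4, 6, 8, 10.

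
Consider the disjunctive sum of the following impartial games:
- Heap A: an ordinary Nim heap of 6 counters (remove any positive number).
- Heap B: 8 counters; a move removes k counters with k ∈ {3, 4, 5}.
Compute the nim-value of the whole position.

Heap A is a plain Nim heap of size 6, so its Grundy value is 6.
Build the Grundy sequence for heap B with g(k) = mex{g(k−s) : s ∈ {3, 4, 5}, s ≤ k}:
k:     0  1  2  3  4  5  6  7  8
g(k):  0  0  0  1  1  1  2  2  0
So g(8) = 0.
The value of a disjunctive sum is the nim-sum of the parts.
Combined value = 6 ⊕ 0 = 6.

6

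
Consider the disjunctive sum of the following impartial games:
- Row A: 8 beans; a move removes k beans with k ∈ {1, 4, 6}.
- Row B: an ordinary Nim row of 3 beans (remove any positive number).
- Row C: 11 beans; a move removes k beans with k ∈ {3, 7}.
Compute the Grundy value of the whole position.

2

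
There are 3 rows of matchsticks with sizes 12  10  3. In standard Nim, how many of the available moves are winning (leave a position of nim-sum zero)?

1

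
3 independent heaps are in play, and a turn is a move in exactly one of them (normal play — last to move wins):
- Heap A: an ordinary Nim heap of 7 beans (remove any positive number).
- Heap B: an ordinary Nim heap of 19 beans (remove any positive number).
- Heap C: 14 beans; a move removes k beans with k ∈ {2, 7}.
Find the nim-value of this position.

Heap A is a plain Nim heap of size 7, so its Grundy value is 7.
Heap B is a plain Nim heap of size 19, so its Grundy value is 19.
For heap C, compute g(0), g(1), … with moves {2, 7}:
g(0) = mex{} = 0
g(1) = mex{} = 0
g(2) = mex{0} = 1
g(3) = mex{0} = 1
g(4) = mex{1} = 0
g(5) = mex{1} = 0
g(6) = mex{0} = 1
g(7) = mex{0} = 1
g(8) = mex{0,1} = 2
g(9) = mex{1} = 0
g(10) = mex{1,2} = 0
g(11) = mex{0} = 1
g(12) = mex{0} = 1
g(13) = mex{1} = 0
g(14) = mex{1} = 0
So g(14) = 0.
By the Sprague-Grundy theorem, the Grundy value of a sum of independent games is the XOR of the component values.
Combined value = 7 XOR 19 XOR 0 = 20.

20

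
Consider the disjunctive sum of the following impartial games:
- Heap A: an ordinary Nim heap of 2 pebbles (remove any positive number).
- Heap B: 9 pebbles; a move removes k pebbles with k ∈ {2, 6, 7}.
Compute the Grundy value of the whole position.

2

Heap A is a plain Nim heap of size 2, so its Grundy value is 2.
Build the Grundy sequence for heap B with g(k) = mex{g(k−s) : s ∈ {2, 6, 7}, s ≤ k}:
g(0) = mex{} = 0
g(1) = mex{} = 0
g(2) = mex{0} = 1
g(3) = mex{0} = 1
g(4) = mex{1} = 0
g(5) = mex{1} = 0
g(6) = mex{0} = 1
g(7) = mex{0} = 1
g(8) = mex{0,1} = 2
g(9) = mex{1} = 0
So g(9) = 0.
The value of a disjunctive sum is the nim-sum of the parts.
Combined value = 2 ⊕ 0 = 2.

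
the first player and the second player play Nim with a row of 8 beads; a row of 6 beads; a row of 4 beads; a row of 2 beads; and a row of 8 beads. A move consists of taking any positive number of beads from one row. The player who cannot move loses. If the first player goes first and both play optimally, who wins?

Nim-sum: 8 XOR 6 XOR 4 XOR 2 XOR 8 = 0.
The nim-sum is 0, so this is a P-position: the player to move is in a losing position under optimal play; the first player is about to move from it and so loses — the second player wins.

the second player wins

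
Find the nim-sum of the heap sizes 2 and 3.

1

Nim-sum: 2 ⊕ 3 = 1.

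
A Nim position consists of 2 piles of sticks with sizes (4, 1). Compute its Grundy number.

5

Compute the nim-sum pairwise:
4 XOR 1 = 5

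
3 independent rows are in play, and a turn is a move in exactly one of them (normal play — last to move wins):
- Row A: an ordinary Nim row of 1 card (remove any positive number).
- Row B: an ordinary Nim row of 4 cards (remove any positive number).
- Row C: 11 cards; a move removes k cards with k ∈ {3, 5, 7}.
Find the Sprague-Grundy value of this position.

Row A is a plain Nim row of size 1, so its Grundy value is 1.
Row B is a plain Nim row of size 4, so its Grundy value is 4.
For row C, compute g(0), g(1), … with moves {3, 5, 7}:
k:     0  1  2  3  4  5  6  7  8  9 10 11
g(k):  0  0  0  1  1  1  2  2  2  3  0  0
So g(11) = 0.
The value of a disjunctive sum is the nim-sum of the parts.
Combined value = 1 ⊕ 4 ⊕ 0 = 5.

5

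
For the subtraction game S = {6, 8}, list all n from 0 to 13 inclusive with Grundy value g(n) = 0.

0, 1, 2, 3, 4, 5

Compute g(0), g(1), … for moves {6, 8}:
k:     0  1  2  3  4  5  6  7  8  9 10 11 12 13
g(k):  0  0  0  0  0  0  1  1  1  1  1  1  2  2
The P-positions (g = 0) in 0..13 are 0, 1, 2, 3, 4, 5.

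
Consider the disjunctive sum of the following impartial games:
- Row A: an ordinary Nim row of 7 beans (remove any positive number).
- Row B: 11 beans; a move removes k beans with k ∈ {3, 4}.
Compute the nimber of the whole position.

6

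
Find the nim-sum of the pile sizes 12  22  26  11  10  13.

12

Nim-sum: 12 XOR 22 XOR 26 XOR 11 XOR 10 XOR 13 = 12.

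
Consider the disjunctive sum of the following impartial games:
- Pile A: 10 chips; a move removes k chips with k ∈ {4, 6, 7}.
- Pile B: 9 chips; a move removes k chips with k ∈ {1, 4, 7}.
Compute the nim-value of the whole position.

For pile A, compute g(0), g(1), … with moves {4, 6, 7}:
g(0) = mex{} = 0
g(1) = mex{} = 0
g(2) = mex{} = 0
g(3) = mex{} = 0
g(4) = mex{0} = 1
g(5) = mex{0} = 1
g(6) = mex{0} = 1
g(7) = mex{0} = 1
g(8) = mex{0,1} = 2
g(9) = mex{0,1} = 2
g(10) = mex{0,1} = 2
So g(10) = 2.
For pile B, compute g(0), g(1), … with moves {1, 4, 7}:
k:     0  1  2  3  4  5  6  7  8  9
g(k):  0  1  0  1  2  0  1  2  0  1
So g(9) = 1.
By the Sprague-Grundy theorem, the Grundy value of a sum of independent games is the XOR of the component values.
Combined value = 2 ⊕ 1 = 3.

3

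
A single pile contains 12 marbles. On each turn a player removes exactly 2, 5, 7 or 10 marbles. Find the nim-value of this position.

0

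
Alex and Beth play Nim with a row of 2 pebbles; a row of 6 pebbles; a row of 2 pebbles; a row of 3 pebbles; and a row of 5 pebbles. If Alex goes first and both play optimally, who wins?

Beth wins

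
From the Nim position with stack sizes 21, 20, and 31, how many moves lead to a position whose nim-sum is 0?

Nim-sum: 21 XOR 20 XOR 31 = 30.
The overall nim-sum is X = 30. A stack of size p has a winning move iff p XOR X < p (reduce it to p XOR X).
  21: 21 XOR 30 = 11 < 21 — winning move (to 11).
  20: 20 XOR 30 = 10 < 20 — winning move (to 10).
  31: 31 XOR 30 = 1 < 31 — winning move (to 1).
That gives 3 winning moves.

3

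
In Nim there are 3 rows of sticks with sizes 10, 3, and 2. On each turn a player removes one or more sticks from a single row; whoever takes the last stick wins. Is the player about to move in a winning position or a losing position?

Nim-sum: 10 XOR 3 XOR 2 = 11.
The nim-sum is 11 ≠ 0, so this is an N-position: the player to move can win.

Winning position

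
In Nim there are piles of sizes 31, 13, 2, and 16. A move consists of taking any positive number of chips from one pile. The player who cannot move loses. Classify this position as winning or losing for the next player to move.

Losing position

Nim-sum: 31 ^ 13 ^ 2 ^ 16 = 0.
The nim-sum is 0, so this is a P-position: the player to move is in a losing position under optimal play.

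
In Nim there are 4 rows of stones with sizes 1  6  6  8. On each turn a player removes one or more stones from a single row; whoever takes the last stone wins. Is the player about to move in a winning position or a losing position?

Winning position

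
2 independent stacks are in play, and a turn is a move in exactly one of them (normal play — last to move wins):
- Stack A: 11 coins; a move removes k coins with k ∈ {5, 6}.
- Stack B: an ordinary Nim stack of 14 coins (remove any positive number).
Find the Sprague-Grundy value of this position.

14

For stack A, compute g(0), g(1), … with moves {5, 6}:
k:     0  1  2  3  4  5  6  7  8  9 10 11
g(k):  0  0  0  0  0  1  1  1  1  1  2  0
So g(11) = 0.
Stack B is a plain Nim stack of size 14, so its Grundy value is 14.
By the Sprague-Grundy theorem, the Grundy value of a sum of independent games is the XOR of the component values.
Combined value = 0 XOR 14 = 14.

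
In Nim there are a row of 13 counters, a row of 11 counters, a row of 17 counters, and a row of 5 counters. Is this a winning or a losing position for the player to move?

Winning position

In binary:
  01101  (13)
  01011  (11)
  10001  (17)
  00101  (5)
  -----
  10010  (18)
The nim-sum is 18 ≠ 0, so this is an N-position: the player to move can win.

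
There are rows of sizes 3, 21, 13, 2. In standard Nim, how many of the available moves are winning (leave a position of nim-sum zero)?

1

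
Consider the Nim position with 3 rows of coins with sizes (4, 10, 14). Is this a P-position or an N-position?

Write each in binary and XOR column by column:
  0100  (4)
  1010  (10)
  1110  (14)
  ----
  0000  (0)
The nim-sum is 0, so this is a P-position: the player to move is in a losing position under optimal play.

P-position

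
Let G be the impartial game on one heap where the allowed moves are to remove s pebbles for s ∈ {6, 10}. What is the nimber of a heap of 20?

0

Grundy values for subtraction set {6, 10}:
k:     0  1  2  3  4  5  6  7  8  9 10 11 12 13 14 15 16 17 18 19 20
g(k):  0  0  0  0  0  0  1  1  1  1  1  1  2  2  2  2  0  0  0  0  0
So g(20) = 0.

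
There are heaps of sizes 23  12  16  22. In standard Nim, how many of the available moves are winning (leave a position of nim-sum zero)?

3

Nim-sum: 23 XOR 12 XOR 16 XOR 22 = 29.
The overall nim-sum is X = 29. A heap of size p has a winning move iff p XOR X < p (reduce it to p XOR X).
  23: 23 XOR 29 = 10 < 23 — winning move (to 10).
  12: 12 XOR 29 = 17 ≥ 12 — no move.
  16: 16 XOR 29 = 13 < 16 — winning move (to 13).
  22: 22 XOR 29 = 11 < 22 — winning move (to 11).
That gives 3 winning moves.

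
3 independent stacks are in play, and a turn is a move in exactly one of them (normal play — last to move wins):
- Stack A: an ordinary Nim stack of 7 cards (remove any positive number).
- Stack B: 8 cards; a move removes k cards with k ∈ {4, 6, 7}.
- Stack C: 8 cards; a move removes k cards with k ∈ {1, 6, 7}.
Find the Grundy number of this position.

Stack A is a plain Nim stack of size 7, so its Grundy value is 7.
Build the Grundy sequence for stack B with g(k) = mex{g(k−s) : s ∈ {4, 6, 7}, s ≤ k}:
k:     0  1  2  3  4  5  6  7  8
g(k):  0  0  0  0  1  1  1  1  2
So g(8) = 2.
Grundy values for stack C (subtraction set {1, 6, 7}):
g(0) = mex{} = 0
g(1) = mex{0} = 1
g(2) = mex{1} = 0
g(3) = mex{0} = 1
g(4) = mex{1} = 0
g(5) = mex{0} = 1
g(6) = mex{0,1} = 2
g(7) = mex{0,1,2} = 3
g(8) = mex{0,1,3} = 2
So g(8) = 2.
The value of a disjunctive sum is the nim-sum of the parts.
Combined value = 7 ⊕ 2 ⊕ 2 = 7.

7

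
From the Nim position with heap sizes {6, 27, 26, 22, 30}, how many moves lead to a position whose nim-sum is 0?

In binary:
  00110  (6)
  11011  (27)
  11010  (26)
  10110  (22)
  11110  (30)
  -----
  01111  (15)
The overall nim-sum is X = 15. A heap of size p has a winning move iff p XOR X < p (reduce it to p XOR X).
  6: 6 XOR 15 = 9 ≥ 6 — no move.
  27: 27 XOR 15 = 20 < 27 — winning move (to 20).
  26: 26 XOR 15 = 21 < 26 — winning move (to 21).
  22: 22 XOR 15 = 25 ≥ 22 — no move.
  30: 30 XOR 15 = 17 < 30 — winning move (to 17).
That gives 3 winning moves.

3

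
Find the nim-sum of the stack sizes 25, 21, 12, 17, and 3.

Write each in binary and XOR column by column:
  11001  (25)
  10101  (21)
  01100  (12)
  10001  (17)
  00011  (3)
  -----
  10010  (18)

18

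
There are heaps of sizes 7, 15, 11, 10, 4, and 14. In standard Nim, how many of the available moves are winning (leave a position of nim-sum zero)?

Nim-sum: 7 ⊕ 15 ⊕ 11 ⊕ 10 ⊕ 4 ⊕ 14 = 3.
The overall nim-sum is X = 3. A heap of size p has a winning move iff p XOR X < p (reduce it to p XOR X).
  7: 7 XOR 3 = 4 < 7 — winning move (to 4).
  15: 15 XOR 3 = 12 < 15 — winning move (to 12).
  11: 11 XOR 3 = 8 < 11 — winning move (to 8).
  10: 10 XOR 3 = 9 < 10 — winning move (to 9).
  4: 4 XOR 3 = 7 ≥ 4 — no move.
  14: 14 XOR 3 = 13 < 14 — winning move (to 13).
That gives 5 winning moves.

5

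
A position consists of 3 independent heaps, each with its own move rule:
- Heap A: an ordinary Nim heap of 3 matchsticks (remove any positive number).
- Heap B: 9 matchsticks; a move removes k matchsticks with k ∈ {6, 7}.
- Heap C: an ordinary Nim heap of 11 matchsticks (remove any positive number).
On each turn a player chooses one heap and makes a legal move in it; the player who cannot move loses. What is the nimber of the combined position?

9

Heap A is a plain Nim heap of size 3, so its Grundy value is 3.
Build the Grundy sequence for heap B with g(k) = mex{g(k−s) : s ∈ {6, 7}, s ≤ k}:
k:     0  1  2  3  4  5  6  7  8  9
g(k):  0  0  0  0  0  0  1  1  1  1
So g(9) = 1.
Heap C is a plain Nim heap of size 11, so its Grundy value is 11.
The value of a disjunctive sum is the nim-sum of the parts.
Combined value = 3 ⊕ 1 ⊕ 11 = 9.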